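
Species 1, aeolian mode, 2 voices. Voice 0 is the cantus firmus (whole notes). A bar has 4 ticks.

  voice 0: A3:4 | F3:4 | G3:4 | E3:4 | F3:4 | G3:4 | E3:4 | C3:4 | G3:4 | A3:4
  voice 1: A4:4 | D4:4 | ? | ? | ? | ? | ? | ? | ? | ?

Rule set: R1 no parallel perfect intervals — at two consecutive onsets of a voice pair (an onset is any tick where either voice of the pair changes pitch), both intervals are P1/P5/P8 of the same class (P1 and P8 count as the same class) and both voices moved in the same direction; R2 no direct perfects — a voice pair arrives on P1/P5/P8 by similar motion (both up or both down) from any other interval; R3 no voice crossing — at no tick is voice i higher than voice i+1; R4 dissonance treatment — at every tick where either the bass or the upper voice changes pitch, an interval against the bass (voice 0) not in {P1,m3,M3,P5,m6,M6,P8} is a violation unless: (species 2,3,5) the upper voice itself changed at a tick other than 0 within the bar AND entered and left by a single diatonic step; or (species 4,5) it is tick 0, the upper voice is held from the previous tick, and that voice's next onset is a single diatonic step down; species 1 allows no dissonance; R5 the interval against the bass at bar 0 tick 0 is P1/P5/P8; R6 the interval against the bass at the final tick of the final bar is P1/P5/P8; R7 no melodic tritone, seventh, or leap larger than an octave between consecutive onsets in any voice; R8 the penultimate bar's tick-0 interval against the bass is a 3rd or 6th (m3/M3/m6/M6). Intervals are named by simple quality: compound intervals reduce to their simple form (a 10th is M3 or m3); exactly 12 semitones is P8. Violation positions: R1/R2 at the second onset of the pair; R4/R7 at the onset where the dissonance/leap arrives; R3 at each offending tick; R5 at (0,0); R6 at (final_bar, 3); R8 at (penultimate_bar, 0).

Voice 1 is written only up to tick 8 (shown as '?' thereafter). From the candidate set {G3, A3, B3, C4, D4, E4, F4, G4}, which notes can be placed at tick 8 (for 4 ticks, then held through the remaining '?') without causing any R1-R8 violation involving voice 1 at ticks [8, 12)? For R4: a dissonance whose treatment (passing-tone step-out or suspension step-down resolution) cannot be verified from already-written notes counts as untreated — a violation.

{B3, D4, E4, G3}

G3: legal
A3: violates R4
B3: legal
C4: violates R4
D4: legal
E4: legal
F4: violates R4
G4: violates R2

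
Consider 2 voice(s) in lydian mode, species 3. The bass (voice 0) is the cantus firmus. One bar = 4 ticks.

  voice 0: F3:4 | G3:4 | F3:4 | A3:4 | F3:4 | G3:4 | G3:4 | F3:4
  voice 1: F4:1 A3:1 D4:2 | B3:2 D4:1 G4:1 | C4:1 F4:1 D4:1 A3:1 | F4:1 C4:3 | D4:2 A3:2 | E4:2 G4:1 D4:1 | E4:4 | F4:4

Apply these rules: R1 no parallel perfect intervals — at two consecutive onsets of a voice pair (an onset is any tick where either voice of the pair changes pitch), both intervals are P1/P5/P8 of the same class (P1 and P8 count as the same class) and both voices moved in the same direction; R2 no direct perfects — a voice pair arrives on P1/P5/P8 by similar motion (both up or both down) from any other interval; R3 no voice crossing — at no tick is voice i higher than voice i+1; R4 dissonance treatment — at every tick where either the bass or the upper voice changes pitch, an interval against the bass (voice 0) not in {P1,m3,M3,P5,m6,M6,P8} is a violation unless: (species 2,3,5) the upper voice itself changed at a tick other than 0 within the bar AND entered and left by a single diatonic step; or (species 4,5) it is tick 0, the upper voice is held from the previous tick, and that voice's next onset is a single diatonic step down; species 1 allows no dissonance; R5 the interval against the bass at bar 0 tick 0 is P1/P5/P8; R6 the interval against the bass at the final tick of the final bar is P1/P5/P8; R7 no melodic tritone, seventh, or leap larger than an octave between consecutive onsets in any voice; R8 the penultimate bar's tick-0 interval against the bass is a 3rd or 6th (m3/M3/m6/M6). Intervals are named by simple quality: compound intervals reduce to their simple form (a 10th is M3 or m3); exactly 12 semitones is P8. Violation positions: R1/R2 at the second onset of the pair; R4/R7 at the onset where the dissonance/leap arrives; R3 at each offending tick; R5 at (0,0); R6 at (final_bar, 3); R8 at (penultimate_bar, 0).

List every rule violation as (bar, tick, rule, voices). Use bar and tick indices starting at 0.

bar 0: v0=F3 v1=F4 downbeat P8
bar 1: v0=G3 v1=B3 downbeat M3
bar 2: v0=F3 v1=C4 downbeat P5
bar 3: v0=A3 v1=F4 downbeat m6
bar 4: v0=F3 v1=D4 downbeat M6
bar 5: v0=G3 v1=E4 downbeat M6
bar 6: v0=G3 v1=E4 downbeat M6
bar 7: v0=F3 v1=F4 downbeat P8
  -> R2 @ bar 2 tick 0 v(0, 1): G3/G4 P8 -> F3/C4 P5 similar

(2, 0, R2, (0, 1))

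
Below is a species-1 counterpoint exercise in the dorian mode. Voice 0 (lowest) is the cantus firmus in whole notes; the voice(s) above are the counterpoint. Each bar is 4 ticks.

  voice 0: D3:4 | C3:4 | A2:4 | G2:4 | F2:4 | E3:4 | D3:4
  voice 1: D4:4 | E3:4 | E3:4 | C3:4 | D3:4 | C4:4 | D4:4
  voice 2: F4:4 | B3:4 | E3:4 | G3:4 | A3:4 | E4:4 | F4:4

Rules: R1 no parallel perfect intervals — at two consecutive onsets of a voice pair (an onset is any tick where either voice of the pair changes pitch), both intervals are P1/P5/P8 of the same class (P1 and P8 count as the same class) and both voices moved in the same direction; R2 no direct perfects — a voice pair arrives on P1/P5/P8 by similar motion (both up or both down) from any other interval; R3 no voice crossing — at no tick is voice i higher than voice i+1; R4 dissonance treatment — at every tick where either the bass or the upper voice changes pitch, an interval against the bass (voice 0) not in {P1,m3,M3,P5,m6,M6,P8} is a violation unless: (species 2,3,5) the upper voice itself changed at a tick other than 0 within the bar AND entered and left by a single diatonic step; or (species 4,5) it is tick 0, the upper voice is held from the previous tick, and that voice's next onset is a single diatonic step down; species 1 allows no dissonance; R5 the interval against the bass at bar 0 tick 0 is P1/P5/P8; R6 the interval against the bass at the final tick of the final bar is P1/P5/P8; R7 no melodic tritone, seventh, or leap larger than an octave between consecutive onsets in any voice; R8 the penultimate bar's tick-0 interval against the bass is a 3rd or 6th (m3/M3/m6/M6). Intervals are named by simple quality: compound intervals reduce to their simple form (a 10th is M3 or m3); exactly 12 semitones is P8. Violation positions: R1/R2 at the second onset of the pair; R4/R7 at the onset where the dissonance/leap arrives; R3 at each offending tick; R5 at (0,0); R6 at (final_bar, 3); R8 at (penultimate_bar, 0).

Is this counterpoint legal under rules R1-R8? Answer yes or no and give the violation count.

No (13 violations)

bar 0: v0=D3 v1=D4 v2=F4 (m3)
bar 1: v0=C3 v1=E3 v2=B3 (M7)
bar 2: v0=A2 v1=E3 v2=E3 (P5)
bar 3: v0=G2 v1=C3 v2=G3 (P8)
bar 4: v0=F2 v1=D3 v2=A3 (M3)
bar 5: v0=E3 v1=C4 v2=E4 (P8)
bar 6: v0=D3 v1=D4 v2=F4 (m3)
  R5 @ bar0.0: opens on m3
  R2 @ bar1.0: D4/F4 m3 -> E3/B3 P5 similar
  R4 @ bar1.0: C3/B3 M7 untreated
  R7 @ bar1.0: D4->E3 leap 10st
  R7 @ bar1.0: F4->B3 leap 6st
  R2 @ bar2.0: C3/B3 M7 -> A2/E3 P5 similar
  R4 @ bar3.0: G2/C3 P4 untreated
  R1 @ bar4.0: C3/G3 P5 -> D3/A3 P5 similar
  R2 @ bar5.0: F2/A3 M3 -> E3/E4 P8 similar
  R7 @ bar5.0: F2->E3 leap 11st
  R7 @ bar5.0: D3->C4 leap 10st
  R8 @ bar5.0: penult P8 not 3rd/6th
  R6 @ bar6.3: closes on m3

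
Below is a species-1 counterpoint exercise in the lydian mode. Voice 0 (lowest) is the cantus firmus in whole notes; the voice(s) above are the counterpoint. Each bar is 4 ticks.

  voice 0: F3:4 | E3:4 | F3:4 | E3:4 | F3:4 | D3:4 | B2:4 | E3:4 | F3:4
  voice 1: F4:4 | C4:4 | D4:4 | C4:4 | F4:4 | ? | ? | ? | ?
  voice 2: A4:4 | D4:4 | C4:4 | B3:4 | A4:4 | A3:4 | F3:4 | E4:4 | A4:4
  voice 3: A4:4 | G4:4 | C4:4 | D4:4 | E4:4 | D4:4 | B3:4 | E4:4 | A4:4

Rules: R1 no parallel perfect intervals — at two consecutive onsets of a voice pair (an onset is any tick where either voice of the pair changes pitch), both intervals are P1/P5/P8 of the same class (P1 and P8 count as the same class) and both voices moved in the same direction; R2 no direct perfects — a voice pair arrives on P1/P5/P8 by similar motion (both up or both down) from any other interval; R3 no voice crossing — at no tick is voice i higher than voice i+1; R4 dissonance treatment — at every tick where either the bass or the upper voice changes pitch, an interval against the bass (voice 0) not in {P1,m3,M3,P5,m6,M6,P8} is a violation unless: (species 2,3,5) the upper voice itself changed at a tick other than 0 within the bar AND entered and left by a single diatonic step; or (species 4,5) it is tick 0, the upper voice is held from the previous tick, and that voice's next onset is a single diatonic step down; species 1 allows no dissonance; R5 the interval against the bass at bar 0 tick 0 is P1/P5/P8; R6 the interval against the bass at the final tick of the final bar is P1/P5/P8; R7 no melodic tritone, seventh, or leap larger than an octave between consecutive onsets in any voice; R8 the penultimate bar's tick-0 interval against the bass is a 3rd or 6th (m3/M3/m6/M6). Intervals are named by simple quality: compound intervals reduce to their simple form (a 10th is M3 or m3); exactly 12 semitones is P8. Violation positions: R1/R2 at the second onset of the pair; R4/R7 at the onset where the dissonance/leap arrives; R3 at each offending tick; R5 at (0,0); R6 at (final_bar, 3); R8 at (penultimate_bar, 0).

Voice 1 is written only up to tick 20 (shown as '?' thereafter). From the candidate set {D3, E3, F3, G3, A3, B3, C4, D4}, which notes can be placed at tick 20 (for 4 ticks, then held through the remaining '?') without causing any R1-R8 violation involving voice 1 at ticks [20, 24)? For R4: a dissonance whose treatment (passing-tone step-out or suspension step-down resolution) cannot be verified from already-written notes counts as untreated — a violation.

{F3}

D3: violates R1,R2,R7
E3: violates R4,R7
F3: legal
G3: violates R2,R4,R7
A3: violates R2
B3: violates R3,R7
C4: violates R3,R4
D4: violates R1,R2,R3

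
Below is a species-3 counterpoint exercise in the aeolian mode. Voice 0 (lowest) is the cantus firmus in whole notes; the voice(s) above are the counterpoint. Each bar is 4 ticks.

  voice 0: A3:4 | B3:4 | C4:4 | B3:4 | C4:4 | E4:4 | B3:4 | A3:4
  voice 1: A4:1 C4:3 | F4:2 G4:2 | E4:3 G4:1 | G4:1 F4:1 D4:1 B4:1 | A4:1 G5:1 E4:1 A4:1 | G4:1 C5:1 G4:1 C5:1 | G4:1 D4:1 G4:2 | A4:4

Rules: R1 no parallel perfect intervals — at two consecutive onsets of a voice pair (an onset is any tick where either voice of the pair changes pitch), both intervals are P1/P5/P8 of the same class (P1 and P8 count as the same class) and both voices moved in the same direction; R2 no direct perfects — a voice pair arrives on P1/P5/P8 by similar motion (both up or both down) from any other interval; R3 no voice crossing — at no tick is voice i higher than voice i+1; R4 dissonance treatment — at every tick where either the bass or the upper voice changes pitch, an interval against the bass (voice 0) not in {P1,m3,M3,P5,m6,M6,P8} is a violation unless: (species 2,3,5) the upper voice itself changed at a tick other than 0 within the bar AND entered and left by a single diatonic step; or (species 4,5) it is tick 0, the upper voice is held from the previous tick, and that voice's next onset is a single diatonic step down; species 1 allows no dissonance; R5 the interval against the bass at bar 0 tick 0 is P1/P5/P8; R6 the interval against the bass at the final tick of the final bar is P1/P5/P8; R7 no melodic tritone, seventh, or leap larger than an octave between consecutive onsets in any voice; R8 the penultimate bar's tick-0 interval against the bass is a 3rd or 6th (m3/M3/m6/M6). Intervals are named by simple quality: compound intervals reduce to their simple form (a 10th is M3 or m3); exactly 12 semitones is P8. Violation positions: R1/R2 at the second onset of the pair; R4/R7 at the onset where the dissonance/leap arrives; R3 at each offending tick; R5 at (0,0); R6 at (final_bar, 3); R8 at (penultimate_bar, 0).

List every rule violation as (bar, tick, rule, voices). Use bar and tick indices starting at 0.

(1, 0, R4, (0, 1))
(3, 1, R4, (0, 1))
(4, 1, R7, (1,))
(4, 2, R7, (1,))

bar 0: v0=A3 v1=A4 downbeat P8
bar 1: v0=B3 v1=F4 downbeat TT
bar 2: v0=C4 v1=E4 downbeat M3
bar 3: v0=B3 v1=G4 downbeat m6
bar 4: v0=C4 v1=A4 downbeat M6
bar 5: v0=E4 v1=G4 downbeat m3
bar 6: v0=B3 v1=G4 downbeat m6
bar 7: v0=A3 v1=A4 downbeat P8
  -> R4 @ bar 1 tick 0 v(0, 1): B3/F4 TT untreated
  -> R4 @ bar 3 tick 1 v(0, 1): B3/F4 TT untreated
  -> R7 @ bar 4 tick 1 v(1,): A4->G5 leap 10st
  -> R7 @ bar 4 tick 2 v(1,): G5->E4 leap 15st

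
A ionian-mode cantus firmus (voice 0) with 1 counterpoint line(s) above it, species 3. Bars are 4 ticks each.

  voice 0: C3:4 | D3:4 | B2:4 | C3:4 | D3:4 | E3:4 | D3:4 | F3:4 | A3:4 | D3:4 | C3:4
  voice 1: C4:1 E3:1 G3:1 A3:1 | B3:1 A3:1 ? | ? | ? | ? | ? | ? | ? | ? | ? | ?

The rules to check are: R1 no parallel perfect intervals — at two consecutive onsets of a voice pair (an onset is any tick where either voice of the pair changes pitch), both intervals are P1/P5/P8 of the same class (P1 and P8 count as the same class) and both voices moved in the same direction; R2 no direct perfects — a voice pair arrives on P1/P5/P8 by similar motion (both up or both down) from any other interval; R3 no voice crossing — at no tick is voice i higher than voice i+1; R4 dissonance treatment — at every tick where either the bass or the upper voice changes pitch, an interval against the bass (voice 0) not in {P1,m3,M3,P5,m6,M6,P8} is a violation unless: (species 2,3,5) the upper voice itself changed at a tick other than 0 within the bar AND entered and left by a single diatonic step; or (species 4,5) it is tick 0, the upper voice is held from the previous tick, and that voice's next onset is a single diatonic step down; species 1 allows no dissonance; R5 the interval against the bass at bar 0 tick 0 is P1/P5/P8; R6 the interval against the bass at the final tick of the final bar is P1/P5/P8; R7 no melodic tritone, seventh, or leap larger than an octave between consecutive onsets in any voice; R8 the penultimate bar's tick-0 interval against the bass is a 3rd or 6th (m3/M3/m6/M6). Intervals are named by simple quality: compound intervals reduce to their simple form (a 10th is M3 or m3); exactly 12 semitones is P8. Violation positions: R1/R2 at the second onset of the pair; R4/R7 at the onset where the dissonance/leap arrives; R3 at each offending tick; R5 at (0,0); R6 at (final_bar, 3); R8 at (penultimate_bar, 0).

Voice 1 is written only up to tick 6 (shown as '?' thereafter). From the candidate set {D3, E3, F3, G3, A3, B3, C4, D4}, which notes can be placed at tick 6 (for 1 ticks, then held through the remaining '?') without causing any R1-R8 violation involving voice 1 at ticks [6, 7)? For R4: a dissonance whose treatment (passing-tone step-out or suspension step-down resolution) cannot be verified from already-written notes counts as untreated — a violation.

{A3, B3, D3, D4, F3}

D3: legal
E3: violates R4
F3: legal
G3: violates R4
A3: legal
B3: legal
C4: violates R4
D4: legal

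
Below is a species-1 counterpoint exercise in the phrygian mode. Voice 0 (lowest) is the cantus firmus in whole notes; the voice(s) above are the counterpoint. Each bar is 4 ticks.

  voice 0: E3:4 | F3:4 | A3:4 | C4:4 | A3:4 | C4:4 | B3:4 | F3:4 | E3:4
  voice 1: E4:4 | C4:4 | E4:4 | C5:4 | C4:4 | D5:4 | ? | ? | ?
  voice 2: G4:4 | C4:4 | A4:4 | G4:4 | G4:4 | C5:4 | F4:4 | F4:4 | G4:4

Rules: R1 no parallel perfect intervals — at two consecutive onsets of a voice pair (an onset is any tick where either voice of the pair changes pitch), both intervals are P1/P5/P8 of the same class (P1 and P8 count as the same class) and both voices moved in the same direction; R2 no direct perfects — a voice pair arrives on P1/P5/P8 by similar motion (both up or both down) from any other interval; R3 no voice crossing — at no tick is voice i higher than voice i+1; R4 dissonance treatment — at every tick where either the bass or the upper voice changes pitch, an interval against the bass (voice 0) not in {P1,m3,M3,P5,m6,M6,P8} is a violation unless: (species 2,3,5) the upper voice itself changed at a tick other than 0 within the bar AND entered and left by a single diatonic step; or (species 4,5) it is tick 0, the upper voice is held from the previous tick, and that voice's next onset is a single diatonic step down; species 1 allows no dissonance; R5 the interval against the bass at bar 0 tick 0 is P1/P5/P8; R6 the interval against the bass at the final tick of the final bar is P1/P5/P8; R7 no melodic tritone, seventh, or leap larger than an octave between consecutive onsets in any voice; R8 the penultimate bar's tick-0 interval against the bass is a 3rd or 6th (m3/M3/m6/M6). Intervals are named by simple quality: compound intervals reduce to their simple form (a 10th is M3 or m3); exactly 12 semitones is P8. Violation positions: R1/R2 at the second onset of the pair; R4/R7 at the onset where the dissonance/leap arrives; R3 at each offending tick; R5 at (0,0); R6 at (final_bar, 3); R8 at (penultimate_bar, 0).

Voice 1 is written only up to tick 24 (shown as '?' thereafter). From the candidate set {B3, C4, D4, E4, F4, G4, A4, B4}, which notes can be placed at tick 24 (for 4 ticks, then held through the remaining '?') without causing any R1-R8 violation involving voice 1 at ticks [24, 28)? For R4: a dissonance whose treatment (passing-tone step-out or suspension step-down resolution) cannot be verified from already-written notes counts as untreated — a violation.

{D4}

B3: violates R2,R7
C4: violates R4,R7
D4: legal
E4: violates R4,R7
F4: violates R2,R4
G4: violates R3
A4: violates R3,R4
B4: violates R2,R3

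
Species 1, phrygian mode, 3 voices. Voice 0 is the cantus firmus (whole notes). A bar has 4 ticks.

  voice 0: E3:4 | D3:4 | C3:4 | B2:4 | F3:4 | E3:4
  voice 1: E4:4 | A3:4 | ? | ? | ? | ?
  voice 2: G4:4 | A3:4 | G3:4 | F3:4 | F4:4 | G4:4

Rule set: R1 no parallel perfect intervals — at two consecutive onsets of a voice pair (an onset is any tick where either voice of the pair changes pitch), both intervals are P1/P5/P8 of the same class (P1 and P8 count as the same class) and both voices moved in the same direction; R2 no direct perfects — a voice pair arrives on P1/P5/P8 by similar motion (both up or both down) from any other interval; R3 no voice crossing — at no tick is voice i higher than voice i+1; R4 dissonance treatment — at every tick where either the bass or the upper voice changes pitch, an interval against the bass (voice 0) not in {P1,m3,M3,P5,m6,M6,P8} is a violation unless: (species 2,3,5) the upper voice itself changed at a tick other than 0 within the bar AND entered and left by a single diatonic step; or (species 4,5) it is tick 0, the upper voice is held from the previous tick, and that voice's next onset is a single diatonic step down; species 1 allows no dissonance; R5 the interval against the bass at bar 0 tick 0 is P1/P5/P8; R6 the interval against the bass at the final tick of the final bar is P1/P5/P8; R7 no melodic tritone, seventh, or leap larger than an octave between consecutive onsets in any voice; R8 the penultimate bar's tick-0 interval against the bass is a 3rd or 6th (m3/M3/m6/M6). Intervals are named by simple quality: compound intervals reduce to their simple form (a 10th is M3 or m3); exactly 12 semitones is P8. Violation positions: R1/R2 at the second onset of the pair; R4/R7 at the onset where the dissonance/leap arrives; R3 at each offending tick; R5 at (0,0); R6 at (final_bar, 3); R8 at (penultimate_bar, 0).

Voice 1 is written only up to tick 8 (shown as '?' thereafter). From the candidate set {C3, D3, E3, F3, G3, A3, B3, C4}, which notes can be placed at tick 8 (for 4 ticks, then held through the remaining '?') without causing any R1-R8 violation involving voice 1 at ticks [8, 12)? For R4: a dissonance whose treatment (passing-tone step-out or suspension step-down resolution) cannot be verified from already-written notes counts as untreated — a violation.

C3: violates R2
D3: violates R4
E3: legal
F3: violates R4
G3: violates R1
A3: violates R3
B3: violates R3,R4
C4: violates R3

{E3}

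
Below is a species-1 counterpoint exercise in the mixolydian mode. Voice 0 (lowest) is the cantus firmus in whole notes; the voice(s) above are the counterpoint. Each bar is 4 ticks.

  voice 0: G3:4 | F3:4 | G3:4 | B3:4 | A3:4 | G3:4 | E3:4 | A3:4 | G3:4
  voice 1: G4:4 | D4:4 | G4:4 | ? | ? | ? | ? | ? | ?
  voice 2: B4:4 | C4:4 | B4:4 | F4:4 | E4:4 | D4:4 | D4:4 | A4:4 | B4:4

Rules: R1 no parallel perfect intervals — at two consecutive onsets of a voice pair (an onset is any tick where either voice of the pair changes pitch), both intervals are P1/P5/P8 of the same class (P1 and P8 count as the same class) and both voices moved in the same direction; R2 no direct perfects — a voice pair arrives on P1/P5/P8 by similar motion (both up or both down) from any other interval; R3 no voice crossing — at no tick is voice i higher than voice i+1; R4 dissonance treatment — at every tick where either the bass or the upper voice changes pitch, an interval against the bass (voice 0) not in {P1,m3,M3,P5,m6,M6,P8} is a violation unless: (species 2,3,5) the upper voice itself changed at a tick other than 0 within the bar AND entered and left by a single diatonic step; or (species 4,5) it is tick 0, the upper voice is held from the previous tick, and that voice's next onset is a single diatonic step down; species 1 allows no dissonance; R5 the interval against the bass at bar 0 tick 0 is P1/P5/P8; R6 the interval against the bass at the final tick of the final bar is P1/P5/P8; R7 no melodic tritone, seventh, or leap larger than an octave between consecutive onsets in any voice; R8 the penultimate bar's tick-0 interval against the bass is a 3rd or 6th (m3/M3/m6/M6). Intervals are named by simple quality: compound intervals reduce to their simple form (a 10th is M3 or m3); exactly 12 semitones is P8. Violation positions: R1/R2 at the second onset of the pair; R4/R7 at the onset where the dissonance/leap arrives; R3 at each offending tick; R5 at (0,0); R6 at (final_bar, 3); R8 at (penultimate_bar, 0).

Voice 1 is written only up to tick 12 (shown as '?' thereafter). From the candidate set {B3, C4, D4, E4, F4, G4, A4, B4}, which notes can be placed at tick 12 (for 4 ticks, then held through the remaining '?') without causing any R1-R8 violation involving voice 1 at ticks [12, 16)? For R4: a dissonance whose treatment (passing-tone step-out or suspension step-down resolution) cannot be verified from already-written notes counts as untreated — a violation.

{B3, D4}

B3: legal
C4: violates R4
D4: legal
E4: violates R4
F4: violates R2,R4
G4: violates R3
A4: violates R3,R4
B4: violates R1,R3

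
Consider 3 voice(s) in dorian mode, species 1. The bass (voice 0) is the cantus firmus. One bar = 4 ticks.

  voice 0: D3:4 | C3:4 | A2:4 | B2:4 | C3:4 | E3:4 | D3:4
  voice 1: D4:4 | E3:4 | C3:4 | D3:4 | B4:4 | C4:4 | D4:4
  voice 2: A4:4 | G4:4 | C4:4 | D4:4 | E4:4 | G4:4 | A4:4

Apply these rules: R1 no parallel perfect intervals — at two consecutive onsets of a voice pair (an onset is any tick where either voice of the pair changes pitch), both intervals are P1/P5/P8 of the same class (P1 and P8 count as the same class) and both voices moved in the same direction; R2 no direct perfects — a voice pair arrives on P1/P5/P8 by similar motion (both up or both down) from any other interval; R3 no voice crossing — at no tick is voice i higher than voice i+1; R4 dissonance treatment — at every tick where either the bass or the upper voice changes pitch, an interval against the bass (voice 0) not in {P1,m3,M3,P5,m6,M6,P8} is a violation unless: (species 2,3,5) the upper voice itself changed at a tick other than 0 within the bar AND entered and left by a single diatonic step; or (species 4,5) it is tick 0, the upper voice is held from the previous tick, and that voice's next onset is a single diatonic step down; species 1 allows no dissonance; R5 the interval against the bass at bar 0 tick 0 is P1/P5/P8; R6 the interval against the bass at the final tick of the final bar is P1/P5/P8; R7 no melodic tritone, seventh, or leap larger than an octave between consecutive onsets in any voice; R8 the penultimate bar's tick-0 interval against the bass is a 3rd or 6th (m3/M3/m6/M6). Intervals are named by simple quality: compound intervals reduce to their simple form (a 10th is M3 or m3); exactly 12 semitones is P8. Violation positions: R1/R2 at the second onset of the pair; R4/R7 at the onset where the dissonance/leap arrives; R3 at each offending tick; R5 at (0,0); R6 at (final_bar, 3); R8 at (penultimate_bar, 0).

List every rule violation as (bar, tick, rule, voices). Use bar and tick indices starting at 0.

bar 0: v0=D3 v1=D4 v2=A4 downbeat P5
bar 1: v0=C3 v1=E3 v2=G4 downbeat P5
bar 2: v0=A2 v1=C3 v2=C4 downbeat m3
bar 3: v0=B2 v1=D3 v2=D4 downbeat m3
bar 4: v0=C3 v1=B4 v2=E4 downbeat M3
bar 5: v0=E3 v1=C4 v2=G4 downbeat m3
bar 6: v0=D3 v1=D4 v2=A4 downbeat P5
  -> R1 @ bar 1 tick 0 v(0, 2): D3/A4 P5 -> C3/G4 P5 similar
  -> R7 @ bar 1 tick 0 v(1,): D4->E3 leap 10st
  -> R2 @ bar 2 tick 0 v(1, 2): E3/G4 m3 -> C3/C4 P8 similar
  -> R1 @ bar 3 tick 0 v(1, 2): C3/C4 P8 -> D3/D4 P8 similar
  -> R2 @ bar 4 tick 0 v(1, 2): D3/D4 P8 -> B4/E4 P5 similar
  -> R3 @ bar 4 tick 0 v(1, 2): B4 above E4
  -> R4 @ bar 4 tick 0 v(0, 1): C3/B4 M7 untreated
  -> R7 @ bar 4 tick 0 v(1,): D3->B4 leap 21st
  -> R3 @ bar 4 tick 1 v(1, 2): B4 above E4
  -> R3 @ bar 4 tick 2 v(1, 2): B4 above E4
  -> R3 @ bar 4 tick 3 v(1, 2): B4 above E4
  -> R7 @ bar 5 tick 0 v(1,): B4->C4 leap 11st
  -> R1 @ bar 6 tick 0 v(1, 2): C4/G4 P5 -> D4/A4 P5 similar

(1, 0, R1, (0, 2))
(1, 0, R7, (1,))
(2, 0, R2, (1, 2))
(3, 0, R1, (1, 2))
(4, 0, R2, (1, 2))
(4, 0, R3, (1, 2))
(4, 0, R4, (0, 1))
(4, 0, R7, (1,))
(4, 1, R3, (1, 2))
(4, 2, R3, (1, 2))
(4, 3, R3, (1, 2))
(5, 0, R7, (1,))
(6, 0, R1, (1, 2))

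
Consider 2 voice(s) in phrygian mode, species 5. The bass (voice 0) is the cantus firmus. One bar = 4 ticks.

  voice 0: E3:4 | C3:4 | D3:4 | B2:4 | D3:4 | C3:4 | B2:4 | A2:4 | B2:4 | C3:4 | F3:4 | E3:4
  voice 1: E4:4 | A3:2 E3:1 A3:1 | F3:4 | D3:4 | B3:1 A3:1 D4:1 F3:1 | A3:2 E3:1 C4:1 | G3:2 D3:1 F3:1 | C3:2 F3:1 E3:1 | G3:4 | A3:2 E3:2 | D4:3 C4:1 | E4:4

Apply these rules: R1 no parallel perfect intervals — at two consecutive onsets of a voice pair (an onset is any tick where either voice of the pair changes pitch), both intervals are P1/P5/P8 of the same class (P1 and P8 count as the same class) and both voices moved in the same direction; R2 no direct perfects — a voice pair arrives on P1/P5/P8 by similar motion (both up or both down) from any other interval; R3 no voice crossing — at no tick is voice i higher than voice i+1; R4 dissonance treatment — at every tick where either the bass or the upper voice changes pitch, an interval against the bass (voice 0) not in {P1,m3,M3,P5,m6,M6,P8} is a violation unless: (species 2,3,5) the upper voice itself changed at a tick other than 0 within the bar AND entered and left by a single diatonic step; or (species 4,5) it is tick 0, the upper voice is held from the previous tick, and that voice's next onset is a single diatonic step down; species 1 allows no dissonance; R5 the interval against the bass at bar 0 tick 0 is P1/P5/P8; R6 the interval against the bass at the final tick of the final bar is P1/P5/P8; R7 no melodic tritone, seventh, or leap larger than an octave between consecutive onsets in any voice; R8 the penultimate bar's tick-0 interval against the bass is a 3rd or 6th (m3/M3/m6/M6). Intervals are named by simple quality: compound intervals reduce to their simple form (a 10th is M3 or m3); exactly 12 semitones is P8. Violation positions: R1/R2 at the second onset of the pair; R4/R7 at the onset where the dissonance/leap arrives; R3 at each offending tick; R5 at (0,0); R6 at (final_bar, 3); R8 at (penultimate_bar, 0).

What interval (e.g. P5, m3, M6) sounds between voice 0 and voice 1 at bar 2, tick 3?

voice 0=D3 voice 1=F3 -> m3

m3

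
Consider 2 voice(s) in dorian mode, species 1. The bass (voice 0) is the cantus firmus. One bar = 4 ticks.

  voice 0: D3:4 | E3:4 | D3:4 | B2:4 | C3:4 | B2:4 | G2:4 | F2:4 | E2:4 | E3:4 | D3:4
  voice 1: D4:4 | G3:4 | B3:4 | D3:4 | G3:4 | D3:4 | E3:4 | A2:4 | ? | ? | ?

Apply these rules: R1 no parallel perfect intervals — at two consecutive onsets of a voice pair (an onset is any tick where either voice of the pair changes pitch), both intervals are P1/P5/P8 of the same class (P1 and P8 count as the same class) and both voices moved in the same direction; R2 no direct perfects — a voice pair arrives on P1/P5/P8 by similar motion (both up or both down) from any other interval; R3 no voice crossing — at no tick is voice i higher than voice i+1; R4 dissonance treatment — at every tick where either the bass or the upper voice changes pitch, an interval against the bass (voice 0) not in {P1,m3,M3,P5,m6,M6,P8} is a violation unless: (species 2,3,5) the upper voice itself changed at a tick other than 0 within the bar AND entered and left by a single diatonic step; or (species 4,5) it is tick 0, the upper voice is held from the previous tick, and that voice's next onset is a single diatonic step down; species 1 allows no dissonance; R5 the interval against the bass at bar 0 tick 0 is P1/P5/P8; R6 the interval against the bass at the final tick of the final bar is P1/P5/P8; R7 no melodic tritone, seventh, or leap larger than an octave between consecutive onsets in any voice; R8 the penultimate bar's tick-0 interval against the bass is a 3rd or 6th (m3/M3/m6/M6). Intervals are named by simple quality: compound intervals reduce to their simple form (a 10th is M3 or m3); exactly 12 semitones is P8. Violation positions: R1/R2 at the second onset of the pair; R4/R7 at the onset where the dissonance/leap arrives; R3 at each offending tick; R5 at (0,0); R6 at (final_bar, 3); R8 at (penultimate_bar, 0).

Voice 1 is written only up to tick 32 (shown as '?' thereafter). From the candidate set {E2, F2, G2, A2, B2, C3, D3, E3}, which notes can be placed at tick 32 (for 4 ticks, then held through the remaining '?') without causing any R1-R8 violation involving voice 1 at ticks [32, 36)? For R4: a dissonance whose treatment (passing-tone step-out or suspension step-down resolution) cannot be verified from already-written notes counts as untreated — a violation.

E2: violates R2
F2: violates R4
G2: legal
A2: violates R4
B2: legal
C3: legal
D3: violates R4
E3: legal

{B2, C3, E3, G2}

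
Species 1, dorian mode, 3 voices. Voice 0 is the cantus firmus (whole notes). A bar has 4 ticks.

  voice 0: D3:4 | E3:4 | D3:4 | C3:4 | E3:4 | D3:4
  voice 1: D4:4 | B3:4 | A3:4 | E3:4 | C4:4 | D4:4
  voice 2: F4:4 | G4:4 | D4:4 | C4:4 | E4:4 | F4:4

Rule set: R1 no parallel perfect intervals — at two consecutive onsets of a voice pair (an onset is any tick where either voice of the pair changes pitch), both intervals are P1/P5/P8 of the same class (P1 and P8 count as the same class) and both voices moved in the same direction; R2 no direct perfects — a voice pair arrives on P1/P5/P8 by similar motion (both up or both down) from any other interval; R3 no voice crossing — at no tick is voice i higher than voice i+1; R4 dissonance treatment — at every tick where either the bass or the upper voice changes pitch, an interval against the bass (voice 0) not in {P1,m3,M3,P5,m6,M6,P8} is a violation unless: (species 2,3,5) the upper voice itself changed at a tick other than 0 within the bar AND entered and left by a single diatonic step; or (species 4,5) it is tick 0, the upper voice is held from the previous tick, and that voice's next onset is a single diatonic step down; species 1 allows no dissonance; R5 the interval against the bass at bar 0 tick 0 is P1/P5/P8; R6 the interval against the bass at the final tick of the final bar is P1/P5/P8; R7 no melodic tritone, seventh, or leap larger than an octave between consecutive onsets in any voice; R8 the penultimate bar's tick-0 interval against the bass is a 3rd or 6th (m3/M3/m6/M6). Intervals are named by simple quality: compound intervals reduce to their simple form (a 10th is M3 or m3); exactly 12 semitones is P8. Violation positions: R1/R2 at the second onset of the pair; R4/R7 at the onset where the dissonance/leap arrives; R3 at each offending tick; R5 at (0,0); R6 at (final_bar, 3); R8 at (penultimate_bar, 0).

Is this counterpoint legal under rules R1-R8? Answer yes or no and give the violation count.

bar 0: v0=D3 v1=D4 v2=F4 (m3)
bar 1: v0=E3 v1=B3 v2=G4 (m3)
bar 2: v0=D3 v1=A3 v2=D4 (P8)
bar 3: v0=C3 v1=E3 v2=C4 (P8)
bar 4: v0=E3 v1=C4 v2=E4 (P8)
bar 5: v0=D3 v1=D4 v2=F4 (m3)
  R5 @ bar0.0: opens on m3
  R1 @ bar2.0: E3/B3 P5 -> D3/A3 P5 similar
  R2 @ bar2.0: E3/G4 m3 -> D3/D4 P8 similar
  R1 @ bar3.0: D3/D4 P8 -> C3/C4 P8 similar
  R1 @ bar4.0: C3/C4 P8 -> E3/E4 P8 similar
  R8 @ bar4.0: penult P8 not 3rd/6th
  R6 @ bar5.3: closes on m3

No (7 violations)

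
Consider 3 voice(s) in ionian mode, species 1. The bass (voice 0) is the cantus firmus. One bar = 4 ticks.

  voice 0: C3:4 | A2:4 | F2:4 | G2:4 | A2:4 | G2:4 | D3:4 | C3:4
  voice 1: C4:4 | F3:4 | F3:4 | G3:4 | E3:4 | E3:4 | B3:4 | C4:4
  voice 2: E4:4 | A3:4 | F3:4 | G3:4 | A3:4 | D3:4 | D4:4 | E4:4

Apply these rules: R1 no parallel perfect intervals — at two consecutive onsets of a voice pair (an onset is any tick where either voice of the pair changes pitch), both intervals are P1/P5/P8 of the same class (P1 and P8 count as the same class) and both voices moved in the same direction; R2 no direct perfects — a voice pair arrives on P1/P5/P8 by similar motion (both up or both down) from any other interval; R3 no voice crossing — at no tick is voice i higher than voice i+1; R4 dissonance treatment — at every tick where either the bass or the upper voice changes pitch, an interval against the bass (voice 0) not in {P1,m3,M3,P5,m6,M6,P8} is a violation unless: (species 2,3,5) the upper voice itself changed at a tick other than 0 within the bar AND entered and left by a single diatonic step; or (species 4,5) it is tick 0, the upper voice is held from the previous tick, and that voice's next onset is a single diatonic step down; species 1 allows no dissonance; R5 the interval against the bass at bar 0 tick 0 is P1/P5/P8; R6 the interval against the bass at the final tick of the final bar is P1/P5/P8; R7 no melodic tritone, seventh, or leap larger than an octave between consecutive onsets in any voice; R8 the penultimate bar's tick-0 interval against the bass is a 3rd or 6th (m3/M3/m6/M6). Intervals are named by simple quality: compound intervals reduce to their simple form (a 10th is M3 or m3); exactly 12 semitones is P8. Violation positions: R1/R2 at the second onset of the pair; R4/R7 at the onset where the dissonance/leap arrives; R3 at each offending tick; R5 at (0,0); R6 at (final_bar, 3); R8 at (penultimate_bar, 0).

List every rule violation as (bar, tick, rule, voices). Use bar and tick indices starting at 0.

(0, 0, R5, (0, 2))
(1, 0, R2, (0, 2))
(2, 0, R1, (0, 2))
(3, 0, R1, (0, 1))
(3, 0, R1, (0, 2))
(3, 0, R1, (1, 2))
(4, 0, R1, (0, 2))
(5, 0, R2, (0, 2))
(5, 0, R3, (1, 2))
(5, 1, R3, (1, 2))
(5, 2, R3, (1, 2))
(5, 3, R3, (1, 2))
(6, 0, R2, (0, 2))
(6, 0, R8, (0, 2))
(7, 3, R6, (0, 2))

bar 0: v0=C3 v1=C4 v2=E4 downbeat M3
bar 1: v0=A2 v1=F3 v2=A3 downbeat P8
bar 2: v0=F2 v1=F3 v2=F3 downbeat P8
bar 3: v0=G2 v1=G3 v2=G3 downbeat P8
bar 4: v0=A2 v1=E3 v2=A3 downbeat P8
bar 5: v0=G2 v1=E3 v2=D3 downbeat P5
bar 6: v0=D3 v1=B3 v2=D4 downbeat P8
bar 7: v0=C3 v1=C4 v2=E4 downbeat M3
  -> R5 @ bar 0 tick 0 v(0, 2): opens on M3
  -> R2 @ bar 1 tick 0 v(0, 2): C3/E4 M3 -> A2/A3 P8 similar
  -> R1 @ bar 2 tick 0 v(0, 2): A2/A3 P8 -> F2/F3 P8 similar
  -> R1 @ bar 3 tick 0 v(0, 1): F2/F3 P8 -> G2/G3 P8 similar
  -> R1 @ bar 3 tick 0 v(0, 2): F2/F3 P8 -> G2/G3 P8 similar
  -> R1 @ bar 3 tick 0 v(1, 2): F3/F3 P1 -> G3/G3 P1 similar
  -> R1 @ bar 4 tick 0 v(0, 2): G2/G3 P8 -> A2/A3 P8 similar
  -> R2 @ bar 5 tick 0 v(0, 2): A2/A3 P8 -> G2/D3 P5 similar
  -> R3 @ bar 5 tick 0 v(1, 2): E3 above D3
  -> R3 @ bar 5 tick 1 v(1, 2): E3 above D3
  -> R3 @ bar 5 tick 2 v(1, 2): E3 above D3
  -> R3 @ bar 5 tick 3 v(1, 2): E3 above D3
  -> R2 @ bar 6 tick 0 v(0, 2): G2/D3 P5 -> D3/D4 P8 similar
  -> R8 @ bar 6 tick 0 v(0, 2): penult P8 not 3rd/6th
  -> R6 @ bar 7 tick 3 v(0, 2): closes on M3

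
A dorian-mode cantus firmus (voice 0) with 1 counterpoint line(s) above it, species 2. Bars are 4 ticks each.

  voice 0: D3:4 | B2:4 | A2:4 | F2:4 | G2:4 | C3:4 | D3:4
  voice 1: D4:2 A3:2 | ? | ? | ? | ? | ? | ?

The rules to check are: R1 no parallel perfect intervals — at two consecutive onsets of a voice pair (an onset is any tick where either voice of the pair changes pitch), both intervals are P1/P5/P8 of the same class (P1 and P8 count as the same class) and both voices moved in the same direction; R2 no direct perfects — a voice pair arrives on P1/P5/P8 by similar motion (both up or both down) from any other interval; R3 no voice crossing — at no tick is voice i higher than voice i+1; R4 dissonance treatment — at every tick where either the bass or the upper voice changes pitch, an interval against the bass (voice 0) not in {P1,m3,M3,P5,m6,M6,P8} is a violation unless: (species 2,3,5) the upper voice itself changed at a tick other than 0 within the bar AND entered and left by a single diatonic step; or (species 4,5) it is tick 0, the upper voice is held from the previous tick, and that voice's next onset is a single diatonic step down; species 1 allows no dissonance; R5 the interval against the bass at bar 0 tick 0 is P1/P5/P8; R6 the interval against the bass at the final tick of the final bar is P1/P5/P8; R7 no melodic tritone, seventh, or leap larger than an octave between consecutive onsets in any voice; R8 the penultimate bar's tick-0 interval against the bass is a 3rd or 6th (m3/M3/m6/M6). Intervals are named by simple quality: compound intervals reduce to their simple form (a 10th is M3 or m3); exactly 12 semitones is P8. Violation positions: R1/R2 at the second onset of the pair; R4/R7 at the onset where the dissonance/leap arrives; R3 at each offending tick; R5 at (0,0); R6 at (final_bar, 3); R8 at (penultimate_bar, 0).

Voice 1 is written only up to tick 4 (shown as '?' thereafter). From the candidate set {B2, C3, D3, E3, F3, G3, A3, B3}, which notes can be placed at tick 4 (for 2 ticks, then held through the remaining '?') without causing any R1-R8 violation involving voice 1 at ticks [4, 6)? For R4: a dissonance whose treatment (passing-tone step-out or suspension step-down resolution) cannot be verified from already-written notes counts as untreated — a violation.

{B3, D3, G3}

B2: violates R2,R7
C3: violates R4
D3: legal
E3: violates R4
F3: violates R4
G3: legal
A3: violates R4
B3: legal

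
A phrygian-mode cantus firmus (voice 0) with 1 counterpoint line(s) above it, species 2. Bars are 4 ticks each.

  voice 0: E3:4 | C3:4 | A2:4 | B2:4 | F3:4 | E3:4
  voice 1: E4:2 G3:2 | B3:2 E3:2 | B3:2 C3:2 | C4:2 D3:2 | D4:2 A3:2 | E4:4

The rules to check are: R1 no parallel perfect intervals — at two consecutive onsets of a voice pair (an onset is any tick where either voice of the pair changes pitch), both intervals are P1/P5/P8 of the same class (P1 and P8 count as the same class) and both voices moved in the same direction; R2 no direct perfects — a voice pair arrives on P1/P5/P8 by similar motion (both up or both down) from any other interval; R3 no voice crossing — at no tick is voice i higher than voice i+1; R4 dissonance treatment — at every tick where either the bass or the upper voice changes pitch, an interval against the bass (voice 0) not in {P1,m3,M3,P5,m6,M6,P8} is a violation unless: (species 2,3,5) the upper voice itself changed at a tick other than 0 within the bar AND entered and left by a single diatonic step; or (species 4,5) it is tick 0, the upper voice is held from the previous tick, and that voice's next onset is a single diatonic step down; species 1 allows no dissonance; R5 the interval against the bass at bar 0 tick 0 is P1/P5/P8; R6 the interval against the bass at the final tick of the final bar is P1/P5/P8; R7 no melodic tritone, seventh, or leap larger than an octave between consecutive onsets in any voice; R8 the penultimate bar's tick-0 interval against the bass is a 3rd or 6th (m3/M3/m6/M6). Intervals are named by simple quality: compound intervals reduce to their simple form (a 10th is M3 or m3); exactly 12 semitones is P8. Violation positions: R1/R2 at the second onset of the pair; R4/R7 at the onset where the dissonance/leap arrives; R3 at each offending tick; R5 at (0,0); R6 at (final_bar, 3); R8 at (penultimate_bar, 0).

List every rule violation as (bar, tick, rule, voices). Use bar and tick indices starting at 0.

bar 0: v0=E3 v1=E4 downbeat P8
bar 1: v0=C3 v1=B3 downbeat M7
bar 2: v0=A2 v1=B3 downbeat M2
bar 3: v0=B2 v1=C4 downbeat m2
bar 4: v0=F3 v1=D4 downbeat M6
bar 5: v0=E3 v1=E4 downbeat P8
  -> R4 @ bar 1 tick 0 v(0, 1): C3/B3 M7 untreated
  -> R4 @ bar 2 tick 0 v(0, 1): A2/B3 M2 untreated
  -> R7 @ bar 2 tick 2 v(1,): B3->C3 leap 11st
  -> R4 @ bar 3 tick 0 v(0, 1): B2/C4 m2 untreated
  -> R7 @ bar 3 tick 2 v(1,): C4->D3 leap 10st
  -> R7 @ bar 4 tick 0 v(0,): B2->F3 leap 6st

(1, 0, R4, (0, 1))
(2, 0, R4, (0, 1))
(2, 2, R7, (1,))
(3, 0, R4, (0, 1))
(3, 2, R7, (1,))
(4, 0, R7, (0,))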